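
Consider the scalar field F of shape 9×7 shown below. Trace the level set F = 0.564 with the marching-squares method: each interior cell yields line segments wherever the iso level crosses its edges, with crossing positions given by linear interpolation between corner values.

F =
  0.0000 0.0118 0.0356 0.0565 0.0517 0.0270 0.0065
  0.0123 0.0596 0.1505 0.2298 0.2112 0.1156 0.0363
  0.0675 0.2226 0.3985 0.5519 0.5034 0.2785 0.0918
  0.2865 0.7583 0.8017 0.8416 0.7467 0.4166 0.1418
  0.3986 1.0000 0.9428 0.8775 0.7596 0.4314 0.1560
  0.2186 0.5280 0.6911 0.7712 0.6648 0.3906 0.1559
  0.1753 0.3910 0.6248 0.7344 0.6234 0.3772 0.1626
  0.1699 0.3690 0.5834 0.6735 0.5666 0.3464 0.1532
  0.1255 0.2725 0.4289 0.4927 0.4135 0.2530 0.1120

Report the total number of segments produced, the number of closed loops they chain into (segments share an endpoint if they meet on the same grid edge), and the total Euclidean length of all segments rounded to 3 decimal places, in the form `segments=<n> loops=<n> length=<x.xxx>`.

cell (2,0): code 0100 → (2.637,1.000)–(3.000,0.588)
cell (2,1): code 1100 → (2.410,2.000)–(2.637,1.000)
cell (2,2): code 1100 → (2.042,3.000)–(2.410,2.000)
cell (2,3): code 1100 → (2.249,4.000)–(2.042,3.000)
cell (2,4): code 1000 → (3.000,4.553)–(2.249,4.000)
cell (3,0): code 0110 → (3.000,0.588)–(4.000,0.275)
cell (3,4): code 1001 → (4.000,4.596)–(3.000,4.553)
cell (4,0): code 0010 → (4.000,0.275)–(4.924,1.000)
cell (4,1): code 0111 → (4.924,1.000)–(5.000,1.221)
cell (4,4): code 1001 → (5.000,4.368)–(4.000,4.596)
cell (5,1): code 0110 → (5.000,1.221)–(6.000,1.740)
cell (5,4): code 1001 → (6.000,4.241)–(5.000,4.368)
cell (6,1): code 0110 → (6.000,1.740)–(7.000,1.910)
cell (6,4): code 1001 → (7.000,4.012)–(6.000,4.241)
cell (7,1): code 0010 → (7.000,1.910)–(7.126,2.000)
cell (7,2): code 0011 → (7.126,2.000)–(7.606,3.000)
cell (7,3): code 0011 → (7.606,3.000)–(7.017,4.000)
cell (7,4): code 0001 → (7.017,4.000)–(7.000,4.012)
total: 18 segments, chained into 1 closed loop(s), length Σ = 15.696505

segments=18 loops=1 length=15.697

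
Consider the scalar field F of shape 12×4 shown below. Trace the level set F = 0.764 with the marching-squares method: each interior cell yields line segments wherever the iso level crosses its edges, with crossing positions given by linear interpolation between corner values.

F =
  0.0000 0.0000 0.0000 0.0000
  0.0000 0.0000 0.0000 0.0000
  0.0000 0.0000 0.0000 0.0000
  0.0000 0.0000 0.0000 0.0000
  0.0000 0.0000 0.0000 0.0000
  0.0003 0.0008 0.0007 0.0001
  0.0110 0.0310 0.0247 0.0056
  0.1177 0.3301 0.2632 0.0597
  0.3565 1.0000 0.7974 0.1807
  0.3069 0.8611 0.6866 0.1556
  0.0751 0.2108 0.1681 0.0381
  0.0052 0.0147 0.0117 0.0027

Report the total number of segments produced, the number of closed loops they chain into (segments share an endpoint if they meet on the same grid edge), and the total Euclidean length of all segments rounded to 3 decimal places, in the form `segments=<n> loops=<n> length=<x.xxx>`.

cell (7,0): code 0100 → (7.648,1.000)–(8.000,0.633)
cell (7,1): code 1100 → (7.937,2.000)–(7.648,1.000)
cell (7,2): code 1000 → (8.000,2.054)–(7.937,2.000)
cell (8,0): code 0110 → (8.000,0.633)–(9.000,0.825)
cell (8,1): code 1011 → (9.000,1.556)–(8.301,2.000)
cell (8,2): code 0001 → (8.301,2.000)–(8.000,2.054)
cell (9,0): code 0010 → (9.000,0.825)–(9.149,1.000)
cell (9,1): code 0001 → (9.149,1.000)–(9.000,1.556)
total: 8 segments, chained into 1 closed loop(s), length Σ = 4.590654

segments=8 loops=1 length=4.591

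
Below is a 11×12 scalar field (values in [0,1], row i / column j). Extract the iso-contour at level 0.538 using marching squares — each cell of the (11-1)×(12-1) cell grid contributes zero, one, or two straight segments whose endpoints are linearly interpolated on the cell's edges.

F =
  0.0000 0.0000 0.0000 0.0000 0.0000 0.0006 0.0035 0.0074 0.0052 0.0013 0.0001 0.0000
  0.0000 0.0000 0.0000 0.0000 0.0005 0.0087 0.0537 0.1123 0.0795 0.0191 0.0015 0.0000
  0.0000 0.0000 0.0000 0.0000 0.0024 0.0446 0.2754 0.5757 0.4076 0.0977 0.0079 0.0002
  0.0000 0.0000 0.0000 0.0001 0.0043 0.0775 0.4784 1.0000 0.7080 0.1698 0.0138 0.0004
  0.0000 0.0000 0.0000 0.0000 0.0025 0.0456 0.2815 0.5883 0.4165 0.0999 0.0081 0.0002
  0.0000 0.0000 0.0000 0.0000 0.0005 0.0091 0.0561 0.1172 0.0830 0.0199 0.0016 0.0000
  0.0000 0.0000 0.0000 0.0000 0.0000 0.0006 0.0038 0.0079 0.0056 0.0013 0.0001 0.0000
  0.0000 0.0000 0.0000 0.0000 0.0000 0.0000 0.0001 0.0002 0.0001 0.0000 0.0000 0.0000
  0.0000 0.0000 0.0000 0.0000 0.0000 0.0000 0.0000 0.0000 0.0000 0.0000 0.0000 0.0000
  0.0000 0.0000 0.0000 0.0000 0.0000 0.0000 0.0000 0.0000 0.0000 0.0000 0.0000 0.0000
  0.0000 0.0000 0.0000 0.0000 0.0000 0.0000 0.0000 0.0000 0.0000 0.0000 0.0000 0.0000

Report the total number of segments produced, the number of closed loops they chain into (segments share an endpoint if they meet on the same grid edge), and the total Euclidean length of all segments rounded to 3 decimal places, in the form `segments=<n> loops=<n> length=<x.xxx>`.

cell (1,6): code 0100 → (1.919,7.000)–(2.000,6.874)
cell (1,7): code 1000 → (2.000,7.224)–(1.919,7.000)
cell (2,6): code 0110 → (2.000,6.874)–(3.000,6.114)
cell (2,7): code 1101 → (2.434,8.000)–(2.000,7.224)
cell (2,8): code 1000 → (3.000,8.316)–(2.434,8.000)
cell (3,6): code 0110 → (3.000,6.114)–(4.000,6.836)
cell (3,7): code 1011 → (4.000,7.293)–(3.583,8.000)
cell (3,8): code 0001 → (3.583,8.000)–(3.000,8.316)
cell (4,6): code 0010 → (4.000,6.836)–(4.107,7.000)
cell (4,7): code 0001 → (4.107,7.000)–(4.000,7.293)
total: 10 segments, chained into 1 closed loop(s), length Σ = 6.406050

segments=10 loops=1 length=6.406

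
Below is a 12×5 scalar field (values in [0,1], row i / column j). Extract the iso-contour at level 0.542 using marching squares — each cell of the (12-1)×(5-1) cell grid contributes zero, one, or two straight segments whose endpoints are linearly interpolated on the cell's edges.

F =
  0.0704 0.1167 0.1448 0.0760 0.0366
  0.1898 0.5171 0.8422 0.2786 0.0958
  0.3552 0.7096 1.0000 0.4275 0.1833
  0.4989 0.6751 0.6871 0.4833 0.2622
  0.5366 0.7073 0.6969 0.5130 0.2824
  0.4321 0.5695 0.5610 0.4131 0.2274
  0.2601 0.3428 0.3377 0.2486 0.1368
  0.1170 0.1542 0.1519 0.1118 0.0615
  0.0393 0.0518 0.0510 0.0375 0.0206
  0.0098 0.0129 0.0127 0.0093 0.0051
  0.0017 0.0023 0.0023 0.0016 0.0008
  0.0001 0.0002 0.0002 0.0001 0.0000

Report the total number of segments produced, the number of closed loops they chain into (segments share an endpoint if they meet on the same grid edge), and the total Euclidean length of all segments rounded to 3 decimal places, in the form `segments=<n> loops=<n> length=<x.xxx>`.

segments=14 loops=1 length=11.832

cell (0,1): code 0100 → (0.570,2.000)–(1.000,1.077)
cell (0,2): code 1000 → (1.000,2.533)–(0.570,2.000)
cell (1,0): code 0100 → (1.129,1.000)–(2.000,0.527)
cell (1,1): code 1110 → (1.000,1.077)–(1.129,1.000)
cell (1,2): code 1001 → (2.000,2.800)–(1.000,2.533)
cell (2,0): code 0110 → (2.000,0.527)–(3.000,0.245)
cell (2,2): code 1001 → (3.000,2.712)–(2.000,2.800)
cell (3,0): code 0110 → (3.000,0.245)–(4.000,0.032)
cell (3,2): code 1001 → (4.000,2.842)–(3.000,2.712)
cell (4,0): code 0110 → (4.000,0.032)–(5.000,0.800)
cell (4,2): code 1001 → (5.000,2.128)–(4.000,2.842)
cell (5,0): code 0010 → (5.000,0.800)–(5.121,1.000)
cell (5,1): code 0011 → (5.121,1.000)–(5.085,2.000)
cell (5,2): code 0001 → (5.085,2.000)–(5.000,2.128)
total: 14 segments, chained into 1 closed loop(s), length Σ = 11.832220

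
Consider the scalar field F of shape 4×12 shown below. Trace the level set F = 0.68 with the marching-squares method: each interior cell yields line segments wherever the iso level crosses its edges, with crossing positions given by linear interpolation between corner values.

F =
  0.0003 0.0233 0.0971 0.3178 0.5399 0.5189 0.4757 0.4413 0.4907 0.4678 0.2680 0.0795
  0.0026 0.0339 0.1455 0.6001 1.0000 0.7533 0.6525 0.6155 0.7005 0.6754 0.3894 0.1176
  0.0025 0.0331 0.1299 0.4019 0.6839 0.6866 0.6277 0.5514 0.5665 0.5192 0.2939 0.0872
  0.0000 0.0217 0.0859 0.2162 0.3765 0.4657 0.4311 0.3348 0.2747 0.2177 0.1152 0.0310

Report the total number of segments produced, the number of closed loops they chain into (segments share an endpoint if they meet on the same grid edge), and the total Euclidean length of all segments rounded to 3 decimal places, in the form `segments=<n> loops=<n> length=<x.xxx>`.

cell (0,3): code 0100 → (0.304,4.000)–(1.000,3.200)
cell (0,4): code 1100 → (0.687,5.000)–(0.304,4.000)
cell (0,5): code 1000 → (1.000,5.727)–(0.687,5.000)
cell (0,7): code 0100 → (0.902,8.000)–(1.000,7.759)
cell (0,8): code 1000 → (1.000,8.817)–(0.902,8.000)
cell (1,3): code 0110 → (1.000,3.200)–(2.000,3.986)
cell (1,5): code 1001 → (2.000,5.112)–(1.000,5.727)
cell (1,7): code 0010 → (1.000,7.759)–(1.153,8.000)
cell (1,8): code 0001 → (1.153,8.000)–(1.000,8.817)
cell (2,3): code 0010 → (2.000,3.986)–(2.013,4.000)
cell (2,4): code 0011 → (2.013,4.000)–(2.030,5.000)
cell (2,5): code 0001 → (2.030,5.000)–(2.000,5.112)
total: 12 segments, chained into 2 closed loop(s), length Σ = 8.702943

segments=12 loops=2 length=8.703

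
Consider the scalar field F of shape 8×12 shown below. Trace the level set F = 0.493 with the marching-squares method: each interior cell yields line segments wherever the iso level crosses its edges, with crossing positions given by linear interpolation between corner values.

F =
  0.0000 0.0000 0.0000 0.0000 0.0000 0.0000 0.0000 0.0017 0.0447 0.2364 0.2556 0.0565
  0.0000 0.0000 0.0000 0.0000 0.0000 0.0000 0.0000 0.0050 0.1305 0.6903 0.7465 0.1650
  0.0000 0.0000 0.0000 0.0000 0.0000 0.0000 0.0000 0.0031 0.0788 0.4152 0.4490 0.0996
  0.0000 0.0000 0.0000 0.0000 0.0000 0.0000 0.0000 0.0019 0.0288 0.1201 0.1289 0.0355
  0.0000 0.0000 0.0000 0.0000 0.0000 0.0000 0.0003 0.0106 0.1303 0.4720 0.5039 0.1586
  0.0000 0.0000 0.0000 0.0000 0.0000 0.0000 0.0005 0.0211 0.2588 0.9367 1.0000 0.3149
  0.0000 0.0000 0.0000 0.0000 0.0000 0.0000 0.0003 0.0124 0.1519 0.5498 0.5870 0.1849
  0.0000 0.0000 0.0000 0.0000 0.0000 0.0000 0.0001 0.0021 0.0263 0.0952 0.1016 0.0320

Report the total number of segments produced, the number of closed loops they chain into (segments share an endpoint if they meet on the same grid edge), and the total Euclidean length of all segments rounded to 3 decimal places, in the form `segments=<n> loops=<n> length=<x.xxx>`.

segments=16 loops=2 length=12.173

cell (0,8): code 0100 → (0.565,9.000)–(1.000,8.648)
cell (0,9): code 1100 → (0.484,10.000)–(0.565,9.000)
cell (0,10): code 1000 → (1.000,10.436)–(0.484,10.000)
cell (1,8): code 0010 → (1.000,8.648)–(1.717,9.000)
cell (1,9): code 0011 → (1.717,9.000)–(1.852,10.000)
cell (1,10): code 0001 → (1.852,10.000)–(1.000,10.436)
cell (3,9): code 0100 → (3.971,10.000)–(4.000,9.658)
cell (3,10): code 1000 → (4.000,10.032)–(3.971,10.000)
cell (4,8): code 0100 → (4.045,9.000)–(5.000,8.345)
cell (4,9): code 1110 → (4.000,9.658)–(4.045,9.000)
cell (4,10): code 1001 → (5.000,10.740)–(4.000,10.032)
cell (5,8): code 0110 → (5.000,8.345)–(6.000,8.857)
cell (5,10): code 1001 → (6.000,10.234)–(5.000,10.740)
cell (6,8): code 0010 → (6.000,8.857)–(6.125,9.000)
cell (6,9): code 0011 → (6.125,9.000)–(6.194,10.000)
cell (6,10): code 0001 → (6.194,10.000)–(6.000,10.234)
total: 16 segments, chained into 2 closed loop(s), length Σ = 12.172729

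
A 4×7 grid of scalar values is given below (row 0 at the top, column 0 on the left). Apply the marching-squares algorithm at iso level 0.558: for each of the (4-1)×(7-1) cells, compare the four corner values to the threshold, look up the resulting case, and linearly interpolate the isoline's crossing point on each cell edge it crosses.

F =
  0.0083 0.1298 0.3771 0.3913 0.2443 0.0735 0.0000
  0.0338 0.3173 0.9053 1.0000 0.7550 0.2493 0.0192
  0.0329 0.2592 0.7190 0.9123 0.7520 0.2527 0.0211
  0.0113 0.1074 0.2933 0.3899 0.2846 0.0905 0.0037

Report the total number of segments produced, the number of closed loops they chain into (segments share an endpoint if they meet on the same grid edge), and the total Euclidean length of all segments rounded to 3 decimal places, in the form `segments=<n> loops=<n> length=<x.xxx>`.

segments=10 loops=1 length=8.681

cell (0,1): code 0100 → (0.342,2.000)–(1.000,1.409)
cell (0,2): code 1100 → (0.274,3.000)–(0.342,2.000)
cell (0,3): code 1100 → (0.614,4.000)–(0.274,3.000)
cell (0,4): code 1000 → (1.000,4.390)–(0.614,4.000)
cell (1,1): code 0110 → (1.000,1.409)–(2.000,1.650)
cell (1,4): code 1001 → (2.000,4.389)–(1.000,4.390)
cell (2,1): code 0010 → (2.000,1.650)–(2.378,2.000)
cell (2,2): code 0011 → (2.378,2.000)–(2.678,3.000)
cell (2,3): code 0011 → (2.678,3.000)–(2.415,4.000)
cell (2,4): code 0001 → (2.415,4.000)–(2.000,4.389)
total: 10 segments, chained into 1 closed loop(s), length Σ = 8.681320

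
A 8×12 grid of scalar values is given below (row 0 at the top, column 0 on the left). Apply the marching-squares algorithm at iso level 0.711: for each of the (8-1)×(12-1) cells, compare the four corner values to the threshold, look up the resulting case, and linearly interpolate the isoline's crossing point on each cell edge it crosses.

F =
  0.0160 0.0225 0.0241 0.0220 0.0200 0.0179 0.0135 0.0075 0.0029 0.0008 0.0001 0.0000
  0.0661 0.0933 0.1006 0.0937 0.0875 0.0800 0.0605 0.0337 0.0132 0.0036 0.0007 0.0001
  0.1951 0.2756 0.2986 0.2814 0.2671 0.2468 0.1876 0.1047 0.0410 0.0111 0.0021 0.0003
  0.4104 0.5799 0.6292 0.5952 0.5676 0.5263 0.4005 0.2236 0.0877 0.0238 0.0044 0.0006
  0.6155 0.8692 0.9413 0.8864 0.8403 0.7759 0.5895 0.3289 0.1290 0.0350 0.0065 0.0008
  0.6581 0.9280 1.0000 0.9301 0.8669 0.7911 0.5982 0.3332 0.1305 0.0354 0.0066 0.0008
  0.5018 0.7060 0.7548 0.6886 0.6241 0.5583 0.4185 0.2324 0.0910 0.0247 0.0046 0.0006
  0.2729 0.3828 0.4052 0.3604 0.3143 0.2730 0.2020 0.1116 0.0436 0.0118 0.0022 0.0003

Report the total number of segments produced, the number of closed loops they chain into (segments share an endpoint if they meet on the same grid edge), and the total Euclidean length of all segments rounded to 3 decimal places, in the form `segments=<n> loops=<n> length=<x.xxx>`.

segments=16 loops=1 length=13.259

cell (3,0): code 0100 → (3.453,1.000)–(4.000,0.376)
cell (3,1): code 1100 → (3.262,2.000)–(3.453,1.000)
cell (3,2): code 1100 → (3.398,3.000)–(3.262,2.000)
cell (3,3): code 1100 → (3.526,4.000)–(3.398,3.000)
cell (3,4): code 1100 → (3.740,5.000)–(3.526,4.000)
cell (3,5): code 1000 → (4.000,5.348)–(3.740,5.000)
cell (4,0): code 0110 → (4.000,0.376)–(5.000,0.196)
cell (4,5): code 1001 → (5.000,5.415)–(4.000,5.348)
cell (5,0): code 0010 → (5.000,0.196)–(5.977,1.000)
cell (5,1): code 0111 → (5.977,1.000)–(6.000,1.102)
cell (5,2): code 1011 → (6.000,2.662)–(5.907,3.000)
cell (5,3): code 0011 → (5.907,3.000)–(5.642,4.000)
cell (5,4): code 0011 → (5.642,4.000)–(5.344,5.000)
cell (5,5): code 0001 → (5.344,5.000)–(5.000,5.415)
cell (6,1): code 0010 → (6.000,1.102)–(6.125,2.000)
cell (6,2): code 0001 → (6.125,2.000)–(6.000,2.662)
total: 16 segments, chained into 1 closed loop(s), length Σ = 13.258746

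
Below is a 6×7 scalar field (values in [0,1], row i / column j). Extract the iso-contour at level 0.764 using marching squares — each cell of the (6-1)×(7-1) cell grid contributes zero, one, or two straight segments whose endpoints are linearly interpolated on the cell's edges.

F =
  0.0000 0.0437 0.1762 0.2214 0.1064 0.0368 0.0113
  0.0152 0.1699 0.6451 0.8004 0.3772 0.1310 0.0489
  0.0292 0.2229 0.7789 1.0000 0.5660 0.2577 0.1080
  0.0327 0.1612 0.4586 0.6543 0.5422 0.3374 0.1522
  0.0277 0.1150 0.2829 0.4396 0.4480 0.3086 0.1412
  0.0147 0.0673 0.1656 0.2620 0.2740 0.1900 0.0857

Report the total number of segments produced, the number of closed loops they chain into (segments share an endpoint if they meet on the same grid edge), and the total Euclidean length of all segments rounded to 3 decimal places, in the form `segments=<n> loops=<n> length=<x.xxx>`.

cell (0,2): code 0100 → (0.937,3.000)–(1.000,2.766)
cell (0,3): code 1000 → (1.000,3.086)–(0.937,3.000)
cell (1,1): code 0100 → (1.889,2.000)–(2.000,1.973)
cell (1,2): code 1110 → (1.000,2.766)–(1.889,2.000)
cell (1,3): code 1001 → (2.000,3.544)–(1.000,3.086)
cell (2,1): code 0010 → (2.000,1.973)–(2.047,2.000)
cell (2,2): code 0011 → (2.047,2.000)–(2.683,3.000)
cell (2,3): code 0001 → (2.683,3.000)–(2.000,3.544)
total: 8 segments, chained into 1 closed loop(s), length Σ = 4.848166

segments=8 loops=1 length=4.848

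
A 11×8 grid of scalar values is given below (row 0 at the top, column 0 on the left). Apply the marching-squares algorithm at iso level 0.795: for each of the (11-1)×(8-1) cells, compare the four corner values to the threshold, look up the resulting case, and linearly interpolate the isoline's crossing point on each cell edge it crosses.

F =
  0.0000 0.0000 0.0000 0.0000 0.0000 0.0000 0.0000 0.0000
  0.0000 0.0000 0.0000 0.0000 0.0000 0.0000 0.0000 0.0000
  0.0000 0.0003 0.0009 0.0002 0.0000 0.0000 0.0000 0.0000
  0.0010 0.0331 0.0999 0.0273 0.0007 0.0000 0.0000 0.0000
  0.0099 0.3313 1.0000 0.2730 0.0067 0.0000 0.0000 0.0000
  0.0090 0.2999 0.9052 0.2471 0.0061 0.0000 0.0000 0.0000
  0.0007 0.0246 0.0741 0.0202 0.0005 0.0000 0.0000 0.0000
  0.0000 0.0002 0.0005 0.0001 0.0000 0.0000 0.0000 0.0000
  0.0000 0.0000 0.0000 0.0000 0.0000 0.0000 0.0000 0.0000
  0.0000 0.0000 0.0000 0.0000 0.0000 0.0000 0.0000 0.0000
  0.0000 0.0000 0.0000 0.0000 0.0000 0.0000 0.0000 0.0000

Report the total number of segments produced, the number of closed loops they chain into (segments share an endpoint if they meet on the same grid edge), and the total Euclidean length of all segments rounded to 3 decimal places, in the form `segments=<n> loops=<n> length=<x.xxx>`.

cell (3,1): code 0100 → (3.772,2.000)–(4.000,1.693)
cell (3,2): code 1000 → (4.000,2.282)–(3.772,2.000)
cell (4,1): code 0110 → (4.000,1.693)–(5.000,1.818)
cell (4,2): code 1001 → (5.000,2.167)–(4.000,2.282)
cell (5,1): code 0010 → (5.000,1.818)–(5.133,2.000)
cell (5,2): code 0001 → (5.133,2.000)–(5.000,2.167)
total: 6 segments, chained into 1 closed loop(s), length Σ = 3.197454

segments=6 loops=1 length=3.197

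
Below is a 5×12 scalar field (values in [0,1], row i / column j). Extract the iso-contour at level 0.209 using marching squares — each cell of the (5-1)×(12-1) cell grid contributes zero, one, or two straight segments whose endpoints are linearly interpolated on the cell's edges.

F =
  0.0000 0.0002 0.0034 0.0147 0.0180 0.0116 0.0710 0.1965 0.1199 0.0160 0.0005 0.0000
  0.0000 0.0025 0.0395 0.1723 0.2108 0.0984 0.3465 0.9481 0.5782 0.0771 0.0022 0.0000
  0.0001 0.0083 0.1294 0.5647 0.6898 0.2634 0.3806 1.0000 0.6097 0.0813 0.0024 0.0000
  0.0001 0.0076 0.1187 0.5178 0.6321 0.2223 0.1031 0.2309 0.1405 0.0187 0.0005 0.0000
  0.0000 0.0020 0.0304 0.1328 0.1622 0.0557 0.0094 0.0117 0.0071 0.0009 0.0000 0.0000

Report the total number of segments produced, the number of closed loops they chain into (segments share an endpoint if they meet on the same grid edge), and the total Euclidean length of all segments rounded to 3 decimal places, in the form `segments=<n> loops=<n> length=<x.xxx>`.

segments=22 loops=1 length=18.009

cell (0,3): code 0100 → (0.991,4.000)–(1.000,3.953)
cell (0,4): code 1000 → (1.000,4.016)–(0.991,4.000)
cell (0,5): code 0100 → (0.501,6.000)–(1.000,5.446)
cell (0,6): code 1100 → (0.017,7.000)–(0.501,6.000)
cell (0,7): code 1100 → (0.194,8.000)–(0.017,7.000)
cell (0,8): code 1000 → (1.000,8.737)–(0.194,8.000)
cell (1,2): code 0100 → (1.094,3.000)–(2.000,2.183)
cell (1,3): code 1110 → (1.000,3.953)–(1.094,3.000)
cell (1,4): code 1101 → (1.670,5.000)–(1.000,4.016)
cell (1,5): code 1110 → (1.000,5.446)–(1.670,5.000)
cell (1,8): code 1001 → (2.000,8.758)–(1.000,8.737)
cell (2,2): code 0110 → (2.000,2.183)–(3.000,2.226)
cell (2,5): code 1011 → (3.000,5.112)–(2.618,6.000)
cell (2,6): code 0111 → (2.618,6.000)–(3.000,6.829)
cell (2,7): code 1011 → (3.000,7.242)–(2.854,8.000)
cell (2,8): code 0001 → (2.854,8.000)–(2.000,8.758)
cell (3,2): code 0010 → (3.000,2.226)–(3.802,3.000)
cell (3,3): code 0011 → (3.802,3.000)–(3.900,4.000)
cell (3,4): code 0011 → (3.900,4.000)–(3.080,5.000)
cell (3,5): code 0001 → (3.080,5.000)–(3.000,5.112)
cell (3,6): code 0010 → (3.000,6.829)–(3.100,7.000)
cell (3,7): code 0001 → (3.100,7.000)–(3.000,7.242)
total: 22 segments, chained into 1 closed loop(s), length Σ = 18.008964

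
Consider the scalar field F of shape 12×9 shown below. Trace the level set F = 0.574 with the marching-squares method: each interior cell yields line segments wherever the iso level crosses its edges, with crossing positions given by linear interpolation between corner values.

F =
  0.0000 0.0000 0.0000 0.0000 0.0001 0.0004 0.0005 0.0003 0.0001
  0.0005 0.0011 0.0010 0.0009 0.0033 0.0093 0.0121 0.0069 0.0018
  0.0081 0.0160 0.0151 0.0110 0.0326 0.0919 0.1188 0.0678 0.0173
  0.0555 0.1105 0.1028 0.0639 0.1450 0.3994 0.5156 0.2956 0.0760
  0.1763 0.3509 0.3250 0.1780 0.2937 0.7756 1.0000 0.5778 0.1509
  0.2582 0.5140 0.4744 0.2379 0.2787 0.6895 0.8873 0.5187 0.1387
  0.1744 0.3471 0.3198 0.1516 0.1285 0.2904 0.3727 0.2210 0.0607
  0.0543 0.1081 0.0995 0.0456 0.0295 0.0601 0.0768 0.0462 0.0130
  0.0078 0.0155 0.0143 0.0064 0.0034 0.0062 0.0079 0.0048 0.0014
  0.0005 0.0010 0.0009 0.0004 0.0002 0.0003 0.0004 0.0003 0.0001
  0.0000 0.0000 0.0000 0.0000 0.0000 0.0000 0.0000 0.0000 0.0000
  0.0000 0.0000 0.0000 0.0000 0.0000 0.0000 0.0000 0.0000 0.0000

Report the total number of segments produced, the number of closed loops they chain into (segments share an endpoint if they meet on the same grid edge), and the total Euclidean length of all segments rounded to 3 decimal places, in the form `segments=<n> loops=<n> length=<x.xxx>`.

cell (3,4): code 0100 → (3.464,5.000)–(4.000,4.582)
cell (3,5): code 1100 → (3.121,6.000)–(3.464,5.000)
cell (3,6): code 1100 → (3.987,7.000)–(3.121,6.000)
cell (3,7): code 1000 → (4.000,7.009)–(3.987,7.000)
cell (4,4): code 0110 → (4.000,4.582)–(5.000,4.719)
cell (4,6): code 1011 → (5.000,6.850)–(4.064,7.000)
cell (4,7): code 0001 → (4.064,7.000)–(4.000,7.009)
cell (5,4): code 0010 → (5.000,4.719)–(5.289,5.000)
cell (5,5): code 0011 → (5.289,5.000)–(5.609,6.000)
cell (5,6): code 0001 → (5.609,6.000)–(5.000,6.850)
total: 10 segments, chained into 1 closed loop(s), length Σ = 7.596912

segments=10 loops=1 length=7.597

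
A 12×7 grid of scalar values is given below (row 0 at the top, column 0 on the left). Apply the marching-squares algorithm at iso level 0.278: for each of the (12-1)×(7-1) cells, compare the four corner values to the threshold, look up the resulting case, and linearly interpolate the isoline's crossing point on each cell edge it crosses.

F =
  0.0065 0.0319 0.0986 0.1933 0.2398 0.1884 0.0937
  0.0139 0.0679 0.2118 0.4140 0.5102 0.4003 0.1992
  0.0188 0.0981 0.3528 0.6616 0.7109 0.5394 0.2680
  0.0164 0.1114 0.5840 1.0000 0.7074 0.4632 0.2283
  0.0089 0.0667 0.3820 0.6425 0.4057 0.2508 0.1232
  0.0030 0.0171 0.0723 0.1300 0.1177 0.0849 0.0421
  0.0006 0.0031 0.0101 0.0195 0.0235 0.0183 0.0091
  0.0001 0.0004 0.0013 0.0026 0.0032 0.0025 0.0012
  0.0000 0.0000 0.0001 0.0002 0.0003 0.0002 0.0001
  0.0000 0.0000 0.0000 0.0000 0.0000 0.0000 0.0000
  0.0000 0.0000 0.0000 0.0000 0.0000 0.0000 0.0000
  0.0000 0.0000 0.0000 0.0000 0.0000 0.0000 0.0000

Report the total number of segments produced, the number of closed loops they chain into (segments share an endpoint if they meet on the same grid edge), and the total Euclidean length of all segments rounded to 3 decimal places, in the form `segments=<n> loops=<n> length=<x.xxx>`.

segments=16 loops=1 length=14.087

cell (0,2): code 0100 → (0.384,3.000)–(1.000,2.327)
cell (0,3): code 1100 → (0.141,4.000)–(0.384,3.000)
cell (0,4): code 1100 → (0.423,5.000)–(0.141,4.000)
cell (0,5): code 1000 → (1.000,5.608)–(0.423,5.000)
cell (1,1): code 0100 → (1.470,2.000)–(2.000,1.706)
cell (1,2): code 1110 → (1.000,2.327)–(1.470,2.000)
cell (1,5): code 1001 → (2.000,5.963)–(1.000,5.608)
cell (2,1): code 0110 → (2.000,1.706)–(3.000,1.353)
cell (2,5): code 1001 → (3.000,5.788)–(2.000,5.963)
cell (3,1): code 0110 → (3.000,1.353)–(4.000,1.670)
cell (3,4): code 1011 → (4.000,4.824)–(3.872,5.000)
cell (3,5): code 0001 → (3.872,5.000)–(3.000,5.788)
cell (4,1): code 0010 → (4.000,1.670)–(4.336,2.000)
cell (4,2): code 0011 → (4.336,2.000)–(4.711,3.000)
cell (4,3): code 0011 → (4.711,3.000)–(4.443,4.000)
cell (4,4): code 0001 → (4.443,4.000)–(4.000,4.824)
total: 16 segments, chained into 1 closed loop(s), length Σ = 14.086567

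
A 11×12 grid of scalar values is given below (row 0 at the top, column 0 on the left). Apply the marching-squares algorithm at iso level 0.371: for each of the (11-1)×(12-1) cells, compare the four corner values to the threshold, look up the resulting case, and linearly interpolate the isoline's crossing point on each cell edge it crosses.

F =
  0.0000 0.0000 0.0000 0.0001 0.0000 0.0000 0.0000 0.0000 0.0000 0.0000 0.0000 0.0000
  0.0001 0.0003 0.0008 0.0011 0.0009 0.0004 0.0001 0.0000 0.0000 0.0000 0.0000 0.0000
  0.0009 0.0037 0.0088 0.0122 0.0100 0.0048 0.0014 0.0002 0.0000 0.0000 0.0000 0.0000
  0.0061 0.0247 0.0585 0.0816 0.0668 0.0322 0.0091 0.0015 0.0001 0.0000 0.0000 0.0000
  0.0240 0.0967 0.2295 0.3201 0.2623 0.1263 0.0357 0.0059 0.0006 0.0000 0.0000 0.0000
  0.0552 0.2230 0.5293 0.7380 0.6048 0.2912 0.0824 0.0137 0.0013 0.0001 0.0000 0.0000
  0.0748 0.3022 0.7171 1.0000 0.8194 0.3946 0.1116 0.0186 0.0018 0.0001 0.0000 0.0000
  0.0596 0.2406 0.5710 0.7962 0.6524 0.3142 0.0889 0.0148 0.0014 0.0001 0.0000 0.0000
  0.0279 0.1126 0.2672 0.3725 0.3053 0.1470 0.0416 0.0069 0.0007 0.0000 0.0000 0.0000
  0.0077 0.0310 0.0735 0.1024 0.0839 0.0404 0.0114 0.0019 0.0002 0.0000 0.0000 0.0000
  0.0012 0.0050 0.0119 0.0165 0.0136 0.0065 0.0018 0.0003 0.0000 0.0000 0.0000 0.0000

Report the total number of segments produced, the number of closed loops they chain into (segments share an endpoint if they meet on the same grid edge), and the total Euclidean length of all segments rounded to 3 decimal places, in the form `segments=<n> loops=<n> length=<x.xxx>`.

segments=16 loops=1 length=12.124

cell (4,1): code 0100 → (4.472,2.000)–(5.000,1.483)
cell (4,2): code 1100 → (4.122,3.000)–(4.472,2.000)
cell (4,3): code 1100 → (4.317,4.000)–(4.122,3.000)
cell (4,4): code 1000 → (5.000,4.746)–(4.317,4.000)
cell (5,1): code 0110 → (5.000,1.483)–(6.000,1.166)
cell (5,4): code 1101 → (5.772,5.000)–(5.000,4.746)
cell (5,5): code 1000 → (6.000,5.083)–(5.772,5.000)
cell (6,1): code 0110 → (6.000,1.166)–(7.000,1.395)
cell (6,4): code 1011 → (7.000,4.832)–(6.294,5.000)
cell (6,5): code 0001 → (6.294,5.000)–(6.000,5.083)
cell (7,1): code 0010 → (7.000,1.395)–(7.658,2.000)
cell (7,2): code 0111 → (7.658,2.000)–(8.000,2.986)
cell (7,3): code 1011 → (8.000,3.022)–(7.811,4.000)
cell (7,4): code 0001 → (7.811,4.000)–(7.000,4.832)
cell (8,2): code 0010 → (8.000,2.986)–(8.006,3.000)
cell (8,3): code 0001 → (8.006,3.000)–(8.000,3.022)
total: 16 segments, chained into 1 closed loop(s), length Σ = 12.123564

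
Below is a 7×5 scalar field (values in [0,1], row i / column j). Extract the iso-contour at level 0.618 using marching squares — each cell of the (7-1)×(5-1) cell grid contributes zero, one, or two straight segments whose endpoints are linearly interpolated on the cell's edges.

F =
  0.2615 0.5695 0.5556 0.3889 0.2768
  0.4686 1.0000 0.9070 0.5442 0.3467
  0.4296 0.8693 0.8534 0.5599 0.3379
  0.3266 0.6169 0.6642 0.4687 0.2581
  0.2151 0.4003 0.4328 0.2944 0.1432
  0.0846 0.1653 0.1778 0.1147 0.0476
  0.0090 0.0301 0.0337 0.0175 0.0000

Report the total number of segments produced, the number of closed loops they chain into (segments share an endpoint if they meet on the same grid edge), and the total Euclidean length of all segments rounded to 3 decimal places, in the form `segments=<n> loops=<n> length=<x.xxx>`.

cell (0,0): code 0100 → (0.113,1.000)–(1.000,0.281)
cell (0,1): code 1100 → (0.178,2.000)–(0.113,1.000)
cell (0,2): code 1000 → (1.000,2.797)–(0.178,2.000)
cell (1,0): code 0110 → (1.000,0.281)–(2.000,0.428)
cell (1,2): code 1001 → (2.000,2.802)–(1.000,2.797)
cell (2,0): code 0010 → (2.000,0.428)–(2.996,1.000)
cell (2,1): code 0111 → (2.996,1.000)–(3.000,1.023)
cell (2,2): code 1001 → (3.000,2.236)–(2.000,2.802)
cell (3,1): code 0010 → (3.000,1.023)–(3.200,2.000)
cell (3,2): code 0001 → (3.200,2.000)–(3.000,2.236)
total: 10 segments, chained into 1 closed loop(s), length Σ = 8.926773

segments=10 loops=1 length=8.927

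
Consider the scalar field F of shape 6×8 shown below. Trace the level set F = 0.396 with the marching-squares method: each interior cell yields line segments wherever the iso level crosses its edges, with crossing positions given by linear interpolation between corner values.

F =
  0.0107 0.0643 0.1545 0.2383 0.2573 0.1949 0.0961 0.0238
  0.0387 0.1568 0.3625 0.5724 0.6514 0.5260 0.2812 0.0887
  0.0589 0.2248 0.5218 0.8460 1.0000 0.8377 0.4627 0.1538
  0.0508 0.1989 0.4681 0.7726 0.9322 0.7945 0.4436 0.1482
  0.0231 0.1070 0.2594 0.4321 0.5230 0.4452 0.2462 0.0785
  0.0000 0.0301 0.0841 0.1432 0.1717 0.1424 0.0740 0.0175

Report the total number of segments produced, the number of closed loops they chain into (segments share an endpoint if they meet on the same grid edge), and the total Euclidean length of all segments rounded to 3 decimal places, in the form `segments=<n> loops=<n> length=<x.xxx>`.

segments=18 loops=1 length=13.489

cell (0,2): code 0100 → (0.472,3.000)–(1.000,2.160)
cell (0,3): code 1100 → (0.352,4.000)–(0.472,3.000)
cell (0,4): code 1100 → (0.607,5.000)–(0.352,4.000)
cell (0,5): code 1000 → (1.000,5.531)–(0.607,5.000)
cell (1,1): code 0100 → (1.210,2.000)–(2.000,1.576)
cell (1,2): code 1110 → (1.000,2.160)–(1.210,2.000)
cell (1,5): code 1101 → (1.633,6.000)–(1.000,5.531)
cell (1,6): code 1000 → (2.000,6.216)–(1.633,6.000)
cell (2,1): code 0110 → (2.000,1.576)–(3.000,1.732)
cell (2,6): code 1001 → (3.000,6.161)–(2.000,6.216)
cell (3,1): code 0010 → (3.000,1.732)–(3.345,2.000)
cell (3,2): code 0111 → (3.345,2.000)–(4.000,2.791)
cell (3,5): code 1011 → (4.000,5.247)–(3.241,6.000)
cell (3,6): code 0001 → (3.241,6.000)–(3.000,6.161)
cell (4,2): code 0010 → (4.000,2.791)–(4.125,3.000)
cell (4,3): code 0011 → (4.125,3.000)–(4.362,4.000)
cell (4,4): code 0011 → (4.362,4.000)–(4.162,5.000)
cell (4,5): code 0001 → (4.162,5.000)–(4.000,5.247)
total: 18 segments, chained into 1 closed loop(s), length Σ = 13.488821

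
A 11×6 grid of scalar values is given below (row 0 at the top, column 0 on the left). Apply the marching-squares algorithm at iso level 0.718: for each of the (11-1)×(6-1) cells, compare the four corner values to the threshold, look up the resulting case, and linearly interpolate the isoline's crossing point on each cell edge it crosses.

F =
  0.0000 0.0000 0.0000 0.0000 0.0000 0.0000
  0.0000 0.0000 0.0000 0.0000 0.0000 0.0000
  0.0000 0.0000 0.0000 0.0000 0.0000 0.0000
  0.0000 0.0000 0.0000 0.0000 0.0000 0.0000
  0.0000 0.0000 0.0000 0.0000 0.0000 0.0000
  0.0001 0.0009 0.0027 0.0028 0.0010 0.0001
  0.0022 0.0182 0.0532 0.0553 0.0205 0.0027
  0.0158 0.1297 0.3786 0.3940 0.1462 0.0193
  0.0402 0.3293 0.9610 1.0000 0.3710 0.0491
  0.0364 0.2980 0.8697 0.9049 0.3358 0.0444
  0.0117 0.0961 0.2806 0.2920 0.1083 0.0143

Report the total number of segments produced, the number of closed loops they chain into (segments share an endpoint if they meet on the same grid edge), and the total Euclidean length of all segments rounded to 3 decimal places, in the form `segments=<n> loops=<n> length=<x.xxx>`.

segments=8 loops=1 length=6.048

cell (7,1): code 0100 → (7.583,2.000)–(8.000,1.615)
cell (7,2): code 1100 → (7.535,3.000)–(7.583,2.000)
cell (7,3): code 1000 → (8.000,3.448)–(7.535,3.000)
cell (8,1): code 0110 → (8.000,1.615)–(9.000,1.735)
cell (8,3): code 1001 → (9.000,3.328)–(8.000,3.448)
cell (9,1): code 0010 → (9.000,1.735)–(9.258,2.000)
cell (9,2): code 0011 → (9.258,2.000)–(9.305,3.000)
cell (9,3): code 0001 → (9.305,3.000)–(9.000,3.328)
total: 8 segments, chained into 1 closed loop(s), length Σ = 6.048144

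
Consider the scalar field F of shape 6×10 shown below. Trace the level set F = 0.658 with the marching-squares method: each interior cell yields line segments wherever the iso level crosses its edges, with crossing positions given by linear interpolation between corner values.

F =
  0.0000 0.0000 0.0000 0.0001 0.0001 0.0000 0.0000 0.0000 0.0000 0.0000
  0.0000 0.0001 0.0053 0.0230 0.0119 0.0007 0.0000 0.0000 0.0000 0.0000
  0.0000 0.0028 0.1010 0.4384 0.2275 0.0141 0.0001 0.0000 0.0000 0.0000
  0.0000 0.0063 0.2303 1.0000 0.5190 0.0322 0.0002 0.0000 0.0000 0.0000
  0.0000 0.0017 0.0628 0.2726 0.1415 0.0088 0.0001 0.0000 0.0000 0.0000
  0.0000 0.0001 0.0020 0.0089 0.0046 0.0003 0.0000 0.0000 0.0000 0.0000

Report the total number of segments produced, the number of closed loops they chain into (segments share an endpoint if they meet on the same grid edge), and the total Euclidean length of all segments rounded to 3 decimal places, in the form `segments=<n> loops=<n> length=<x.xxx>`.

cell (2,2): code 0100 → (2.391,3.000)–(3.000,2.556)
cell (2,3): code 1000 → (3.000,3.711)–(2.391,3.000)
cell (3,2): code 0010 → (3.000,2.556)–(3.470,3.000)
cell (3,3): code 0001 → (3.470,3.000)–(3.000,3.711)
total: 4 segments, chained into 1 closed loop(s), length Σ = 3.189319

segments=4 loops=1 length=3.189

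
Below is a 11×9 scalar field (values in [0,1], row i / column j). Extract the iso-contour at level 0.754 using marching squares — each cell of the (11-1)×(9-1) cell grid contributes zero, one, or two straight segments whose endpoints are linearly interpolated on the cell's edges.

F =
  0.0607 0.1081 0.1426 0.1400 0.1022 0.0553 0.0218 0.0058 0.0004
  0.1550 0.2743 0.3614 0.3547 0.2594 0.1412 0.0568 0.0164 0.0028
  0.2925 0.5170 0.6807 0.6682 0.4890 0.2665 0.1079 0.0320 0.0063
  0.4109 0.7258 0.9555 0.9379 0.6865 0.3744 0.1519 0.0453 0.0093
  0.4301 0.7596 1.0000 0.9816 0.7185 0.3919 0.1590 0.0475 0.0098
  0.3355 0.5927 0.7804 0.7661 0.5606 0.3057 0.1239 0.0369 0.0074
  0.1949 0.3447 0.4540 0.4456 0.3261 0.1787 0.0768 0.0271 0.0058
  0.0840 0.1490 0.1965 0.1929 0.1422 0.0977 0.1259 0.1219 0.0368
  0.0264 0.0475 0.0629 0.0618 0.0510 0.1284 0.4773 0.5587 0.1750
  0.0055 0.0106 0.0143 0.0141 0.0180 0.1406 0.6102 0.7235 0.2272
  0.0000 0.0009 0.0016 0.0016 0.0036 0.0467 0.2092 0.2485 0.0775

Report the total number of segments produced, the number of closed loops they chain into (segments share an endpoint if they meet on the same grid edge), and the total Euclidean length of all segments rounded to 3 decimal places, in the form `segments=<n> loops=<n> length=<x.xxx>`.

cell (2,1): code 0100 → (2.267,2.000)–(3.000,1.123)
cell (2,2): code 1100 → (2.318,3.000)–(2.267,2.000)
cell (2,3): code 1000 → (3.000,3.732)–(2.318,3.000)
cell (3,0): code 0100 → (3.834,1.000)–(4.000,0.983)
cell (3,1): code 1110 → (3.000,1.123)–(3.834,1.000)
cell (3,3): code 1001 → (4.000,3.865)–(3.000,3.732)
cell (4,0): code 0010 → (4.000,0.983)–(4.034,1.000)
cell (4,1): code 0111 → (4.034,1.000)–(5.000,1.859)
cell (4,3): code 1001 → (5.000,3.059)–(4.000,3.865)
cell (5,1): code 0010 → (5.000,1.859)–(5.081,2.000)
cell (5,2): code 0011 → (5.081,2.000)–(5.038,3.000)
cell (5,3): code 0001 → (5.038,3.000)–(5.000,3.059)
total: 12 segments, chained into 1 closed loop(s), length Σ = 9.011893

segments=12 loops=1 length=9.012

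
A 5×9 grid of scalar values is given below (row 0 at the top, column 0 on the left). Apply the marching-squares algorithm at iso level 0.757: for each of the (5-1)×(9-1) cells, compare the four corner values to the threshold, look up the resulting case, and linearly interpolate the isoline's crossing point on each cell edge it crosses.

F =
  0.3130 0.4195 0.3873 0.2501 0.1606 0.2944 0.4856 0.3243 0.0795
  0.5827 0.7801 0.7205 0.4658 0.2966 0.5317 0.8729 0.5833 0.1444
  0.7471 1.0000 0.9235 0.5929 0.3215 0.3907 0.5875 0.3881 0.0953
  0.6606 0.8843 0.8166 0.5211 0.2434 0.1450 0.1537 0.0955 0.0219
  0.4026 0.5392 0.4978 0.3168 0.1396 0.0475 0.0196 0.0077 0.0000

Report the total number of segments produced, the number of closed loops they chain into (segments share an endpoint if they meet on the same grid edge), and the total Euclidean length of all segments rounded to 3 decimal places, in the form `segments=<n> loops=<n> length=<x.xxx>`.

segments=14 loops=2 length=9.576

cell (0,0): code 0100 → (0.936,1.000)–(1.000,0.883)
cell (0,1): code 1000 → (1.000,1.388)–(0.936,1.000)
cell (0,5): code 0100 → (0.701,6.000)–(1.000,5.660)
cell (0,6): code 1000 → (1.000,6.400)–(0.701,6.000)
cell (1,0): code 0110 → (1.000,0.883)–(2.000,0.039)
cell (1,1): code 1101 → (1.180,2.000)–(1.000,1.388)
cell (1,2): code 1000 → (2.000,2.504)–(1.180,2.000)
cell (1,5): code 0010 → (1.000,5.660)–(1.406,6.000)
cell (1,6): code 0001 → (1.406,6.000)–(1.000,6.400)
cell (2,0): code 0110 → (2.000,0.039)–(3.000,0.431)
cell (2,2): code 1001 → (3.000,2.202)–(2.000,2.504)
cell (3,0): code 0010 → (3.000,0.431)–(3.369,1.000)
cell (3,1): code 0011 → (3.369,1.000)–(3.187,2.000)
cell (3,2): code 0001 → (3.187,2.000)–(3.000,2.202)
total: 14 segments, chained into 2 closed loop(s), length Σ = 9.575644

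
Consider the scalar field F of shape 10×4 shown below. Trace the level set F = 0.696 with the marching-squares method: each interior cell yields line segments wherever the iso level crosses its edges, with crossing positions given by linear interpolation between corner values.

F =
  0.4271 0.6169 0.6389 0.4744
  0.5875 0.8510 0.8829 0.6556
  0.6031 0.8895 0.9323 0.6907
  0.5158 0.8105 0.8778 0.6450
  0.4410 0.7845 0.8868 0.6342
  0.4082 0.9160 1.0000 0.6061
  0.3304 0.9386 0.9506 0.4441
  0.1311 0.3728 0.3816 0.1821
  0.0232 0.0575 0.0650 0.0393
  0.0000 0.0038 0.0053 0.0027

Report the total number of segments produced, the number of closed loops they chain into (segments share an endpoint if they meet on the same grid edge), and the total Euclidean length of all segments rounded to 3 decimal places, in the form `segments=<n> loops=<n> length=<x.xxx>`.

segments=16 loops=1 length=15.410

cell (0,0): code 0100 → (0.338,1.000)–(1.000,0.412)
cell (0,1): code 1100 → (0.234,2.000)–(0.338,1.000)
cell (0,2): code 1000 → (1.000,2.822)–(0.234,2.000)
cell (1,0): code 0110 → (1.000,0.412)–(2.000,0.324)
cell (1,2): code 1001 → (2.000,2.978)–(1.000,2.822)
cell (2,0): code 0110 → (2.000,0.324)–(3.000,0.611)
cell (2,2): code 1001 → (3.000,2.781)–(2.000,2.978)
cell (3,0): code 0110 → (3.000,0.611)–(4.000,0.742)
cell (3,2): code 1001 → (4.000,2.755)–(3.000,2.781)
cell (4,0): code 0110 → (4.000,0.742)–(5.000,0.567)
cell (4,2): code 1001 → (5.000,2.772)–(4.000,2.755)
cell (5,0): code 0110 → (5.000,0.567)–(6.000,0.601)
cell (5,2): code 1001 → (6.000,2.503)–(5.000,2.772)
cell (6,0): code 0010 → (6.000,0.601)–(6.429,1.000)
cell (6,1): code 0011 → (6.429,1.000)–(6.447,2.000)
cell (6,2): code 0001 → (6.447,2.000)–(6.000,2.503)
total: 16 segments, chained into 1 closed loop(s), length Σ = 15.409554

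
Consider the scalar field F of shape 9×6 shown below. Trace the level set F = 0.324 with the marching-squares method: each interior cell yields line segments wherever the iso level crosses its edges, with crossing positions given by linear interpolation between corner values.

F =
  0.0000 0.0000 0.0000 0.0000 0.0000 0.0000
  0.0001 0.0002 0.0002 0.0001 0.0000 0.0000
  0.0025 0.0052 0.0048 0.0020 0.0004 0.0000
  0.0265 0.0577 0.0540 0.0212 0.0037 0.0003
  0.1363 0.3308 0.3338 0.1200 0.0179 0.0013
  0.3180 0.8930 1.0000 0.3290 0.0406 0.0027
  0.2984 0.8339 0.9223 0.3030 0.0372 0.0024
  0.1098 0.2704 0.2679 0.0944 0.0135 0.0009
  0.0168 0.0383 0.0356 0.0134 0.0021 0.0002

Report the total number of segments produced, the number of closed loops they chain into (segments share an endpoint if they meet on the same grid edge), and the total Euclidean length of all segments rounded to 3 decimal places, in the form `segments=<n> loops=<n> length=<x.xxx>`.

segments=12 loops=1 length=9.524

cell (3,0): code 0100 → (3.975,1.000)–(4.000,0.965)
cell (3,1): code 1100 → (3.965,2.000)–(3.975,1.000)
cell (3,2): code 1000 → (4.000,2.046)–(3.965,2.000)
cell (4,0): code 0110 → (4.000,0.965)–(5.000,0.010)
cell (4,2): code 1101 → (4.976,3.000)–(4.000,2.046)
cell (4,3): code 1000 → (5.000,3.017)–(4.976,3.000)
cell (5,0): code 0110 → (5.000,0.010)–(6.000,0.048)
cell (5,2): code 1011 → (6.000,2.966)–(5.192,3.000)
cell (5,3): code 0001 → (5.192,3.000)–(5.000,3.017)
cell (6,0): code 0010 → (6.000,0.048)–(6.905,1.000)
cell (6,1): code 0011 → (6.905,1.000)–(6.914,2.000)
cell (6,2): code 0001 → (6.914,2.000)–(6.000,2.966)
total: 12 segments, chained into 1 closed loop(s), length Σ = 9.523597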